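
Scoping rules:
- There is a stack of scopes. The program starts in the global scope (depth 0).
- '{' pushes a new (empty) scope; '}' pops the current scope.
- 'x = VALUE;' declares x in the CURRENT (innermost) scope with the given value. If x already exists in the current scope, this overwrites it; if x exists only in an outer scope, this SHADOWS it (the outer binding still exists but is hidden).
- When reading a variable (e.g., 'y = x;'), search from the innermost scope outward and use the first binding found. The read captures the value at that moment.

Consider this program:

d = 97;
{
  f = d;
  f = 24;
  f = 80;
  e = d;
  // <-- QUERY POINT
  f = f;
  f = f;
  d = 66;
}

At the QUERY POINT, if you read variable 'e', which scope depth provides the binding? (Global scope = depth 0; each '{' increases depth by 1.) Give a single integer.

Step 1: declare d=97 at depth 0
Step 2: enter scope (depth=1)
Step 3: declare f=(read d)=97 at depth 1
Step 4: declare f=24 at depth 1
Step 5: declare f=80 at depth 1
Step 6: declare e=(read d)=97 at depth 1
Visible at query point: d=97 e=97 f=80

Answer: 1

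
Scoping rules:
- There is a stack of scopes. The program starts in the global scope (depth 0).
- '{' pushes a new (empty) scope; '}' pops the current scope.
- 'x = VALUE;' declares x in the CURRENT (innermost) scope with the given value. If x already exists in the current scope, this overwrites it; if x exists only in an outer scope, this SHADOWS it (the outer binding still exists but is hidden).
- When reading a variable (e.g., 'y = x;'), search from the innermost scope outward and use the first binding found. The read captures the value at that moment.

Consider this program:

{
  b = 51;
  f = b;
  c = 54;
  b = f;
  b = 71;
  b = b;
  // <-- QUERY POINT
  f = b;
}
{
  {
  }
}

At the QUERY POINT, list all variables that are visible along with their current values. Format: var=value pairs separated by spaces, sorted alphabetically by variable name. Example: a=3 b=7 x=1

Answer: b=71 c=54 f=51

Derivation:
Step 1: enter scope (depth=1)
Step 2: declare b=51 at depth 1
Step 3: declare f=(read b)=51 at depth 1
Step 4: declare c=54 at depth 1
Step 5: declare b=(read f)=51 at depth 1
Step 6: declare b=71 at depth 1
Step 7: declare b=(read b)=71 at depth 1
Visible at query point: b=71 c=54 f=51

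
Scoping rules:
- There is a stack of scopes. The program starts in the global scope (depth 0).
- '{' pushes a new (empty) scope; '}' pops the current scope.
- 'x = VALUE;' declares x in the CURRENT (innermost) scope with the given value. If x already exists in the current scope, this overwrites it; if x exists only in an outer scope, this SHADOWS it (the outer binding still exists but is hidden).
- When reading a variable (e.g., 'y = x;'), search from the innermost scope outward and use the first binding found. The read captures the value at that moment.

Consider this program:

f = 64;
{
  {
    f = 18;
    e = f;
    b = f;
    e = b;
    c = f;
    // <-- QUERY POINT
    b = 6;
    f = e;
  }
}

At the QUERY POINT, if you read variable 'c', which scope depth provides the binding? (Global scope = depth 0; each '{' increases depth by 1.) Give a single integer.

Step 1: declare f=64 at depth 0
Step 2: enter scope (depth=1)
Step 3: enter scope (depth=2)
Step 4: declare f=18 at depth 2
Step 5: declare e=(read f)=18 at depth 2
Step 6: declare b=(read f)=18 at depth 2
Step 7: declare e=(read b)=18 at depth 2
Step 8: declare c=(read f)=18 at depth 2
Visible at query point: b=18 c=18 e=18 f=18

Answer: 2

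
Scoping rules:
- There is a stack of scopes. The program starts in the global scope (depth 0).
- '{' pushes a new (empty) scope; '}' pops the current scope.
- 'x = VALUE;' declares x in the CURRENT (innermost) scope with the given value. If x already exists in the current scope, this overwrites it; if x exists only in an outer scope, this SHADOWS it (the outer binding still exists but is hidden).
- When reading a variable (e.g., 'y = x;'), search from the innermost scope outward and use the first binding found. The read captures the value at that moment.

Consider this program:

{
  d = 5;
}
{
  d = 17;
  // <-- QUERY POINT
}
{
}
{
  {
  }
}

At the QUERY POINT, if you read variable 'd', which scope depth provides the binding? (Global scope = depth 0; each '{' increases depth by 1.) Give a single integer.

Answer: 1

Derivation:
Step 1: enter scope (depth=1)
Step 2: declare d=5 at depth 1
Step 3: exit scope (depth=0)
Step 4: enter scope (depth=1)
Step 5: declare d=17 at depth 1
Visible at query point: d=17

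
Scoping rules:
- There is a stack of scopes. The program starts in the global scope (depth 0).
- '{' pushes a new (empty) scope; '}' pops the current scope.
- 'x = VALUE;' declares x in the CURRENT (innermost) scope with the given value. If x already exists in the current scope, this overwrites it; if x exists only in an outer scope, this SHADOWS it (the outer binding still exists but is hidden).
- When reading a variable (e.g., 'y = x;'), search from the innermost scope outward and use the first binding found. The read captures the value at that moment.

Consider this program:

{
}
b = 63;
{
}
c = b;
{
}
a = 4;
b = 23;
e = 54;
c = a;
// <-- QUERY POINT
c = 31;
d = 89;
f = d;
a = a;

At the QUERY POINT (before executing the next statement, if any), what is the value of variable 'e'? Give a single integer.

Step 1: enter scope (depth=1)
Step 2: exit scope (depth=0)
Step 3: declare b=63 at depth 0
Step 4: enter scope (depth=1)
Step 5: exit scope (depth=0)
Step 6: declare c=(read b)=63 at depth 0
Step 7: enter scope (depth=1)
Step 8: exit scope (depth=0)
Step 9: declare a=4 at depth 0
Step 10: declare b=23 at depth 0
Step 11: declare e=54 at depth 0
Step 12: declare c=(read a)=4 at depth 0
Visible at query point: a=4 b=23 c=4 e=54

Answer: 54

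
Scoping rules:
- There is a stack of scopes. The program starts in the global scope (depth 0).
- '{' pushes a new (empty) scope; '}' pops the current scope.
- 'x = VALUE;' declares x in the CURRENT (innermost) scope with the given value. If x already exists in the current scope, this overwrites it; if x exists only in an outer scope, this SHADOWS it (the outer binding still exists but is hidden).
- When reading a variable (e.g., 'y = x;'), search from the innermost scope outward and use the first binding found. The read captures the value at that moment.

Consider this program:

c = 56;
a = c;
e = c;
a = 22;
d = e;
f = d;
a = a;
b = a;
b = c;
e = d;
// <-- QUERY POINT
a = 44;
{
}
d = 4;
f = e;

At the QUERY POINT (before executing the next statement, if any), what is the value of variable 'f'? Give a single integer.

Step 1: declare c=56 at depth 0
Step 2: declare a=(read c)=56 at depth 0
Step 3: declare e=(read c)=56 at depth 0
Step 4: declare a=22 at depth 0
Step 5: declare d=(read e)=56 at depth 0
Step 6: declare f=(read d)=56 at depth 0
Step 7: declare a=(read a)=22 at depth 0
Step 8: declare b=(read a)=22 at depth 0
Step 9: declare b=(read c)=56 at depth 0
Step 10: declare e=(read d)=56 at depth 0
Visible at query point: a=22 b=56 c=56 d=56 e=56 f=56

Answer: 56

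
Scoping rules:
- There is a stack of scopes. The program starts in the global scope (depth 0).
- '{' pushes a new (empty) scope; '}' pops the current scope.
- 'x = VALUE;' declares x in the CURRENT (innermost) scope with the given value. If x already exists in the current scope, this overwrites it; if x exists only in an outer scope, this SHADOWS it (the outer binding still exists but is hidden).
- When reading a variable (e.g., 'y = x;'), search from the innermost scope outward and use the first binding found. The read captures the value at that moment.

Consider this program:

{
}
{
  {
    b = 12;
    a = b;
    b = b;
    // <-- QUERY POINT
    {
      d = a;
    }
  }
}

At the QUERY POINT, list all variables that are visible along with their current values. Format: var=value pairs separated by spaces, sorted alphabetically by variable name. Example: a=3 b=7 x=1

Step 1: enter scope (depth=1)
Step 2: exit scope (depth=0)
Step 3: enter scope (depth=1)
Step 4: enter scope (depth=2)
Step 5: declare b=12 at depth 2
Step 6: declare a=(read b)=12 at depth 2
Step 7: declare b=(read b)=12 at depth 2
Visible at query point: a=12 b=12

Answer: a=12 b=12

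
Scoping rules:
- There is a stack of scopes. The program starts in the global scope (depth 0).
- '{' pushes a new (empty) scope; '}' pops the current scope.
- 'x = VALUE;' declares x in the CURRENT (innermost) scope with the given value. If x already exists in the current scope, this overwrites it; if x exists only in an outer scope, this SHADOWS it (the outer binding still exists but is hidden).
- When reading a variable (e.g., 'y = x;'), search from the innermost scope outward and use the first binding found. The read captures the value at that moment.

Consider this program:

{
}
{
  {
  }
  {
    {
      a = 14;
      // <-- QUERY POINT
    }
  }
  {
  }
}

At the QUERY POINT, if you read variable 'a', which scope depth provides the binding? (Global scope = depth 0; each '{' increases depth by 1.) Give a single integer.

Answer: 3

Derivation:
Step 1: enter scope (depth=1)
Step 2: exit scope (depth=0)
Step 3: enter scope (depth=1)
Step 4: enter scope (depth=2)
Step 5: exit scope (depth=1)
Step 6: enter scope (depth=2)
Step 7: enter scope (depth=3)
Step 8: declare a=14 at depth 3
Visible at query point: a=14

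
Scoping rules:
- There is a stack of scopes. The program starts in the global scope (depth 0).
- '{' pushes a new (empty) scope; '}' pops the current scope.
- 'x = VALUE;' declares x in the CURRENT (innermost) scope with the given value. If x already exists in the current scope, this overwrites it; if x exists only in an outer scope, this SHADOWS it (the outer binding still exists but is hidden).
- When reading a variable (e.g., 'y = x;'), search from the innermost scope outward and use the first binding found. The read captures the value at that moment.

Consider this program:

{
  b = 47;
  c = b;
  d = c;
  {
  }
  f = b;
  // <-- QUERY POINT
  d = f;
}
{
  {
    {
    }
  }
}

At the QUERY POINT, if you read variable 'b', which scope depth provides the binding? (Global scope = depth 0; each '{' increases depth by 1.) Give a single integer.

Answer: 1

Derivation:
Step 1: enter scope (depth=1)
Step 2: declare b=47 at depth 1
Step 3: declare c=(read b)=47 at depth 1
Step 4: declare d=(read c)=47 at depth 1
Step 5: enter scope (depth=2)
Step 6: exit scope (depth=1)
Step 7: declare f=(read b)=47 at depth 1
Visible at query point: b=47 c=47 d=47 f=47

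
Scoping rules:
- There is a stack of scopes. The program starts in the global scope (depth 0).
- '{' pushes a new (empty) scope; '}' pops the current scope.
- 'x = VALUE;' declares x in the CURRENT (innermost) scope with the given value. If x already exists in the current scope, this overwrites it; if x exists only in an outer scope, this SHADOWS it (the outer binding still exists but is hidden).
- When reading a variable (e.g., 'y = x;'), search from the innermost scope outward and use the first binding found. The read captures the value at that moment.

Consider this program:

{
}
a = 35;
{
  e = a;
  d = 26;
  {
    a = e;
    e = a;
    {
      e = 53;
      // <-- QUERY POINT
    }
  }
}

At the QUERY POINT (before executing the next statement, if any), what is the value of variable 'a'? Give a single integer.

Answer: 35

Derivation:
Step 1: enter scope (depth=1)
Step 2: exit scope (depth=0)
Step 3: declare a=35 at depth 0
Step 4: enter scope (depth=1)
Step 5: declare e=(read a)=35 at depth 1
Step 6: declare d=26 at depth 1
Step 7: enter scope (depth=2)
Step 8: declare a=(read e)=35 at depth 2
Step 9: declare e=(read a)=35 at depth 2
Step 10: enter scope (depth=3)
Step 11: declare e=53 at depth 3
Visible at query point: a=35 d=26 e=53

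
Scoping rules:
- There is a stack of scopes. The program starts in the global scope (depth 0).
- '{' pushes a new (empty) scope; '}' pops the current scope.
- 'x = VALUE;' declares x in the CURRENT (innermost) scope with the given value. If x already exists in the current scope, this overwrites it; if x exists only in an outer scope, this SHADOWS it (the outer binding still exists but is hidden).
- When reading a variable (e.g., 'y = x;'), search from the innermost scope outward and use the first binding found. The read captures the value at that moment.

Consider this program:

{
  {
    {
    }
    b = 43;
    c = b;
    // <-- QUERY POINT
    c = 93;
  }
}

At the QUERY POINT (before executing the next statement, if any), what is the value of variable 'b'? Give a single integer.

Step 1: enter scope (depth=1)
Step 2: enter scope (depth=2)
Step 3: enter scope (depth=3)
Step 4: exit scope (depth=2)
Step 5: declare b=43 at depth 2
Step 6: declare c=(read b)=43 at depth 2
Visible at query point: b=43 c=43

Answer: 43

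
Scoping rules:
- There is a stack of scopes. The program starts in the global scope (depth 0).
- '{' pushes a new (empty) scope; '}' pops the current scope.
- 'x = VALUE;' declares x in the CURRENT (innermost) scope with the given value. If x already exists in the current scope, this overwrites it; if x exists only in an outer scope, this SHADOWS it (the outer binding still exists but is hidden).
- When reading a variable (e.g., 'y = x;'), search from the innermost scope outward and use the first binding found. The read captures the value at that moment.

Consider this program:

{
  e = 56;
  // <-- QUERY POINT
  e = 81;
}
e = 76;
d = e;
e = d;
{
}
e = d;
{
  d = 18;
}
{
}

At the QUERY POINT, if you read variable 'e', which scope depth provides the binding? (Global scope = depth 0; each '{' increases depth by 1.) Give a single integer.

Step 1: enter scope (depth=1)
Step 2: declare e=56 at depth 1
Visible at query point: e=56

Answer: 1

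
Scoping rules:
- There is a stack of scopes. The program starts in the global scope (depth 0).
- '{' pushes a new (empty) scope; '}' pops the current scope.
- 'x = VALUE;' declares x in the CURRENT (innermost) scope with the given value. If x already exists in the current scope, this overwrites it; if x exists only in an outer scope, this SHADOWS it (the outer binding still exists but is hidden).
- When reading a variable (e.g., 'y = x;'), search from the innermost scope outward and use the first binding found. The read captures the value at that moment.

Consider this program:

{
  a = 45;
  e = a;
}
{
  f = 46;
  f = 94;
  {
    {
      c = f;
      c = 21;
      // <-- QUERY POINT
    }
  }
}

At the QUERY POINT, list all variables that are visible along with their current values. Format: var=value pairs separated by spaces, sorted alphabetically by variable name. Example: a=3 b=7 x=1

Step 1: enter scope (depth=1)
Step 2: declare a=45 at depth 1
Step 3: declare e=(read a)=45 at depth 1
Step 4: exit scope (depth=0)
Step 5: enter scope (depth=1)
Step 6: declare f=46 at depth 1
Step 7: declare f=94 at depth 1
Step 8: enter scope (depth=2)
Step 9: enter scope (depth=3)
Step 10: declare c=(read f)=94 at depth 3
Step 11: declare c=21 at depth 3
Visible at query point: c=21 f=94

Answer: c=21 f=94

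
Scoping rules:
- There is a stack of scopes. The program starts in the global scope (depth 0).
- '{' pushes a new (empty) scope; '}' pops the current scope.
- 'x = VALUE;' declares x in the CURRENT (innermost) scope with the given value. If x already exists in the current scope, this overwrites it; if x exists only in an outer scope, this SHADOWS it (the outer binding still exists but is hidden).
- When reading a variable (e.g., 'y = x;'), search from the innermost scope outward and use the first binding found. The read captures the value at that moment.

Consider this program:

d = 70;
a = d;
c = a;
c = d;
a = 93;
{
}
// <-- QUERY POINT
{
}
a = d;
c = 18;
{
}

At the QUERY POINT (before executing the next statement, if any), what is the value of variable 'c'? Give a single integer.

Step 1: declare d=70 at depth 0
Step 2: declare a=(read d)=70 at depth 0
Step 3: declare c=(read a)=70 at depth 0
Step 4: declare c=(read d)=70 at depth 0
Step 5: declare a=93 at depth 0
Step 6: enter scope (depth=1)
Step 7: exit scope (depth=0)
Visible at query point: a=93 c=70 d=70

Answer: 70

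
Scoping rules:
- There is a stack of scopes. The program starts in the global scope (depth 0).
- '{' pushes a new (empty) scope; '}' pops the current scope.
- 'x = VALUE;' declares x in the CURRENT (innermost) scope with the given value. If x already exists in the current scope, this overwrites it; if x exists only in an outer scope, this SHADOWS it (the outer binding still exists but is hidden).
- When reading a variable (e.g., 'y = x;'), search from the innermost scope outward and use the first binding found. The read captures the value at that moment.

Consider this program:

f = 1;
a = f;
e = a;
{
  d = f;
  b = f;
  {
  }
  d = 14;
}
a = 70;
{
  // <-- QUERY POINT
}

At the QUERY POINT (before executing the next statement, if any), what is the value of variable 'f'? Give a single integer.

Step 1: declare f=1 at depth 0
Step 2: declare a=(read f)=1 at depth 0
Step 3: declare e=(read a)=1 at depth 0
Step 4: enter scope (depth=1)
Step 5: declare d=(read f)=1 at depth 1
Step 6: declare b=(read f)=1 at depth 1
Step 7: enter scope (depth=2)
Step 8: exit scope (depth=1)
Step 9: declare d=14 at depth 1
Step 10: exit scope (depth=0)
Step 11: declare a=70 at depth 0
Step 12: enter scope (depth=1)
Visible at query point: a=70 e=1 f=1

Answer: 1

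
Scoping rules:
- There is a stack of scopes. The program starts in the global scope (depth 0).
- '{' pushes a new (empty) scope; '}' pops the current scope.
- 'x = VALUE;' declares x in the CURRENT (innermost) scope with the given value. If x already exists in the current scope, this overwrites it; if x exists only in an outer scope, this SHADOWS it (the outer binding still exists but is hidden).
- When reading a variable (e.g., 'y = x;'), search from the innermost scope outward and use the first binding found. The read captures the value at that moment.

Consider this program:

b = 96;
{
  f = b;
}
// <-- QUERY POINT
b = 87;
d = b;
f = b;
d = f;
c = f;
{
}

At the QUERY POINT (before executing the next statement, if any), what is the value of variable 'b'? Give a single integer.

Answer: 96

Derivation:
Step 1: declare b=96 at depth 0
Step 2: enter scope (depth=1)
Step 3: declare f=(read b)=96 at depth 1
Step 4: exit scope (depth=0)
Visible at query point: b=96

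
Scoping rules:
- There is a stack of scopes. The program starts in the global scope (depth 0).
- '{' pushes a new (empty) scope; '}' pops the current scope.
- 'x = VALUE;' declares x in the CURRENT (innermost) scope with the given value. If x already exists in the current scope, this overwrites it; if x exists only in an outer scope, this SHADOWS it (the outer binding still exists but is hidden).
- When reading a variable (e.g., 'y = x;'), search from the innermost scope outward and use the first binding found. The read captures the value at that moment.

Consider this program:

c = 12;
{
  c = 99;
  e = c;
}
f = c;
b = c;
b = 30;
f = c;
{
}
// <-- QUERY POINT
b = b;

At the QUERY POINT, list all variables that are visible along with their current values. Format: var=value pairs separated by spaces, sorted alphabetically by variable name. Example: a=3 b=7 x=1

Answer: b=30 c=12 f=12

Derivation:
Step 1: declare c=12 at depth 0
Step 2: enter scope (depth=1)
Step 3: declare c=99 at depth 1
Step 4: declare e=(read c)=99 at depth 1
Step 5: exit scope (depth=0)
Step 6: declare f=(read c)=12 at depth 0
Step 7: declare b=(read c)=12 at depth 0
Step 8: declare b=30 at depth 0
Step 9: declare f=(read c)=12 at depth 0
Step 10: enter scope (depth=1)
Step 11: exit scope (depth=0)
Visible at query point: b=30 c=12 f=12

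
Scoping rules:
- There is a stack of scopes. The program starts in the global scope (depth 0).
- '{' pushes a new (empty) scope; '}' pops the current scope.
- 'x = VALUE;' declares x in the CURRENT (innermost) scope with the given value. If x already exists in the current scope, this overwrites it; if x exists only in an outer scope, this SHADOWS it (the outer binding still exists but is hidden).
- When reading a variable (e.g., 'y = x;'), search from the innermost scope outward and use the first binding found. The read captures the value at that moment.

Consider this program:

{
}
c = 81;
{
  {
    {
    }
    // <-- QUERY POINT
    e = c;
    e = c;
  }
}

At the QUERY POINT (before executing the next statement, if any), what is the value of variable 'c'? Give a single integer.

Step 1: enter scope (depth=1)
Step 2: exit scope (depth=0)
Step 3: declare c=81 at depth 0
Step 4: enter scope (depth=1)
Step 5: enter scope (depth=2)
Step 6: enter scope (depth=3)
Step 7: exit scope (depth=2)
Visible at query point: c=81

Answer: 81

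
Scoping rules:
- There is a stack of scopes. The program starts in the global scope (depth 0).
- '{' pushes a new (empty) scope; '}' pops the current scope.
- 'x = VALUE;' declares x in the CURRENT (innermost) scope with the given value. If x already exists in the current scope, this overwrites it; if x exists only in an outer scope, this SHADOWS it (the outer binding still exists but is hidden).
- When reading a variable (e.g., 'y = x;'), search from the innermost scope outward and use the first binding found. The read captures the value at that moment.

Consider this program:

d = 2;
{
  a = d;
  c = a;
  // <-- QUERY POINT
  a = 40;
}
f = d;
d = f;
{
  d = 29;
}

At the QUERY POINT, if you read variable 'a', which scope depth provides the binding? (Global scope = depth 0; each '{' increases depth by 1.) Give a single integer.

Answer: 1

Derivation:
Step 1: declare d=2 at depth 0
Step 2: enter scope (depth=1)
Step 3: declare a=(read d)=2 at depth 1
Step 4: declare c=(read a)=2 at depth 1
Visible at query point: a=2 c=2 d=2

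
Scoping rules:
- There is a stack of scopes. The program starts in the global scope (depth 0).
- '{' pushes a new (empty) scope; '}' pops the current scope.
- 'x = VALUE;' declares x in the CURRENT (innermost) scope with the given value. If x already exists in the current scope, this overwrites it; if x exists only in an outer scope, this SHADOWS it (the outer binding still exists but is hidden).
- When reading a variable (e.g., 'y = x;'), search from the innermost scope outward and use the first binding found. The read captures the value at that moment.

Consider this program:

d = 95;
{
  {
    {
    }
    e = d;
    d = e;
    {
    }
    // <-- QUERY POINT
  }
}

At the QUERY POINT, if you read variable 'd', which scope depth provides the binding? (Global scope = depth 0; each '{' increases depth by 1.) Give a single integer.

Answer: 2

Derivation:
Step 1: declare d=95 at depth 0
Step 2: enter scope (depth=1)
Step 3: enter scope (depth=2)
Step 4: enter scope (depth=3)
Step 5: exit scope (depth=2)
Step 6: declare e=(read d)=95 at depth 2
Step 7: declare d=(read e)=95 at depth 2
Step 8: enter scope (depth=3)
Step 9: exit scope (depth=2)
Visible at query point: d=95 e=95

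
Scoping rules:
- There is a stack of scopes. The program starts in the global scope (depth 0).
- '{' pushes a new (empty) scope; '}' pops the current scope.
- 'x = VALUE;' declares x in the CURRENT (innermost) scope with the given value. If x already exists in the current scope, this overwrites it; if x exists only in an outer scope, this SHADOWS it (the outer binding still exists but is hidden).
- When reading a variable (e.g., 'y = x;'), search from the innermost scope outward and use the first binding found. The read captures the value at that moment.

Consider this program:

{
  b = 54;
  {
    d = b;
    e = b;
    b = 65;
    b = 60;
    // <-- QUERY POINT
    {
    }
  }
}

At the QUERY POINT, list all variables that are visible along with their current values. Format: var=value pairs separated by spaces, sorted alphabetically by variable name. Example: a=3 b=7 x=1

Step 1: enter scope (depth=1)
Step 2: declare b=54 at depth 1
Step 3: enter scope (depth=2)
Step 4: declare d=(read b)=54 at depth 2
Step 5: declare e=(read b)=54 at depth 2
Step 6: declare b=65 at depth 2
Step 7: declare b=60 at depth 2
Visible at query point: b=60 d=54 e=54

Answer: b=60 d=54 e=54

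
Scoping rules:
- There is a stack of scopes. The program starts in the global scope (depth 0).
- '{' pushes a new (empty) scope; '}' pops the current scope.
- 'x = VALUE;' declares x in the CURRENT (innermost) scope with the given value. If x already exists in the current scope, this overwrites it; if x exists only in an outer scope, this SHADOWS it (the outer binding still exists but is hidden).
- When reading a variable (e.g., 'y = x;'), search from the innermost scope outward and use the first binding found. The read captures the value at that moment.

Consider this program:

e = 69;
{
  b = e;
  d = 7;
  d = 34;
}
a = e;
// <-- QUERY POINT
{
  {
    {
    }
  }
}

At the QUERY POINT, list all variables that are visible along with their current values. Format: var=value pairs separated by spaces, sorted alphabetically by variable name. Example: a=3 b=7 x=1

Step 1: declare e=69 at depth 0
Step 2: enter scope (depth=1)
Step 3: declare b=(read e)=69 at depth 1
Step 4: declare d=7 at depth 1
Step 5: declare d=34 at depth 1
Step 6: exit scope (depth=0)
Step 7: declare a=(read e)=69 at depth 0
Visible at query point: a=69 e=69

Answer: a=69 e=69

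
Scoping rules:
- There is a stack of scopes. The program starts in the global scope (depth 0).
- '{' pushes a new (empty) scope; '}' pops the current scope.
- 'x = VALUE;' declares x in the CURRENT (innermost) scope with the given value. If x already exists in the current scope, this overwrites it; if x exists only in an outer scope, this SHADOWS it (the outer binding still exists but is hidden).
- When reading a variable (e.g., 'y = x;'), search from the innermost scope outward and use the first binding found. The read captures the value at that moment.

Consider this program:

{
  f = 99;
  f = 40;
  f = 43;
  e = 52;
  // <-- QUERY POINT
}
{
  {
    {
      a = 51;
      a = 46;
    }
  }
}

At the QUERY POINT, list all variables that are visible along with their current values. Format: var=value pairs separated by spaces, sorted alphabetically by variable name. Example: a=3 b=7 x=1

Answer: e=52 f=43

Derivation:
Step 1: enter scope (depth=1)
Step 2: declare f=99 at depth 1
Step 3: declare f=40 at depth 1
Step 4: declare f=43 at depth 1
Step 5: declare e=52 at depth 1
Visible at query point: e=52 f=43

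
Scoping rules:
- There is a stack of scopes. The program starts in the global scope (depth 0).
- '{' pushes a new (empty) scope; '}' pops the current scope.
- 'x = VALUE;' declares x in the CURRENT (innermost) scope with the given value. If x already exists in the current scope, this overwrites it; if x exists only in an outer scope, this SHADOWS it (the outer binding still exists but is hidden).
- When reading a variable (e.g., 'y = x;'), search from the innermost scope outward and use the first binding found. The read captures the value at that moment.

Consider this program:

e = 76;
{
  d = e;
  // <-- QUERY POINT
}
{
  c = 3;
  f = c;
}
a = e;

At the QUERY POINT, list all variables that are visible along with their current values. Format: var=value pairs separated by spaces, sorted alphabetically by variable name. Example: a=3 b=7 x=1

Answer: d=76 e=76

Derivation:
Step 1: declare e=76 at depth 0
Step 2: enter scope (depth=1)
Step 3: declare d=(read e)=76 at depth 1
Visible at query point: d=76 e=76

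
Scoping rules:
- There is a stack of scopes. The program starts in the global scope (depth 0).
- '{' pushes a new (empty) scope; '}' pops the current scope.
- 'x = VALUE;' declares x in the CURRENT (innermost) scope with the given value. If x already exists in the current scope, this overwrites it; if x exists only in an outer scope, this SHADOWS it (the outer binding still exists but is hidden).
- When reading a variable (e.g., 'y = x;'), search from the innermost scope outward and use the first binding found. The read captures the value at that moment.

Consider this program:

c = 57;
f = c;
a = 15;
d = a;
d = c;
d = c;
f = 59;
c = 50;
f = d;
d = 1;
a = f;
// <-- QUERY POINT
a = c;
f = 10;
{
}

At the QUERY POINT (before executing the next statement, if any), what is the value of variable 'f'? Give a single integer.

Answer: 57

Derivation:
Step 1: declare c=57 at depth 0
Step 2: declare f=(read c)=57 at depth 0
Step 3: declare a=15 at depth 0
Step 4: declare d=(read a)=15 at depth 0
Step 5: declare d=(read c)=57 at depth 0
Step 6: declare d=(read c)=57 at depth 0
Step 7: declare f=59 at depth 0
Step 8: declare c=50 at depth 0
Step 9: declare f=(read d)=57 at depth 0
Step 10: declare d=1 at depth 0
Step 11: declare a=(read f)=57 at depth 0
Visible at query point: a=57 c=50 d=1 f=57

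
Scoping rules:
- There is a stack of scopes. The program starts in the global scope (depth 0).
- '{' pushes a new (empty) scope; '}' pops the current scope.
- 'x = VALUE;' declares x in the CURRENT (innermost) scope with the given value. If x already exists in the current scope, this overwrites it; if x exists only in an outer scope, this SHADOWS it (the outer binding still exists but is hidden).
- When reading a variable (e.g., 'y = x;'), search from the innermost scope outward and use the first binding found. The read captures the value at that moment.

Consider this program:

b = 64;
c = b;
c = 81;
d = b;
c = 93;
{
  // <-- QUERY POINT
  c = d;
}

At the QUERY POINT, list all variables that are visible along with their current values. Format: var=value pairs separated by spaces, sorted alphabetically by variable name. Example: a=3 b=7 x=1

Answer: b=64 c=93 d=64

Derivation:
Step 1: declare b=64 at depth 0
Step 2: declare c=(read b)=64 at depth 0
Step 3: declare c=81 at depth 0
Step 4: declare d=(read b)=64 at depth 0
Step 5: declare c=93 at depth 0
Step 6: enter scope (depth=1)
Visible at query point: b=64 c=93 d=64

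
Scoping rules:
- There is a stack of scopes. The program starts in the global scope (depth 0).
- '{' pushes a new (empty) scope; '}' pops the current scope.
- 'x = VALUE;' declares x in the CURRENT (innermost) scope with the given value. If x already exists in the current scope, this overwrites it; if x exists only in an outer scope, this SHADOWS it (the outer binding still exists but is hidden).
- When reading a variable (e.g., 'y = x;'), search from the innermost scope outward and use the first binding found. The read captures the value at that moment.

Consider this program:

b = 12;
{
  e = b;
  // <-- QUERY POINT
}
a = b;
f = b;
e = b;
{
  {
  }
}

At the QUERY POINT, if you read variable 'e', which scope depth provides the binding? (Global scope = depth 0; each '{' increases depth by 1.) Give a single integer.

Step 1: declare b=12 at depth 0
Step 2: enter scope (depth=1)
Step 3: declare e=(read b)=12 at depth 1
Visible at query point: b=12 e=12

Answer: 1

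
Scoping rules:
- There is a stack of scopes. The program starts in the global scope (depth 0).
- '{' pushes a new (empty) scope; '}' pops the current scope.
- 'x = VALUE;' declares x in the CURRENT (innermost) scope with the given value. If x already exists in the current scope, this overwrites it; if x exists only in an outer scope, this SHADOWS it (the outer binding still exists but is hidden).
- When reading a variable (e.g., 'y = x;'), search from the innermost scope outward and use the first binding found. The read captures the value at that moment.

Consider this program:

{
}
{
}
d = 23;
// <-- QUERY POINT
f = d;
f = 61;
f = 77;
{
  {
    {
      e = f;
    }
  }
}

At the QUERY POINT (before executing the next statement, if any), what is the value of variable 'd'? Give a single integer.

Answer: 23

Derivation:
Step 1: enter scope (depth=1)
Step 2: exit scope (depth=0)
Step 3: enter scope (depth=1)
Step 4: exit scope (depth=0)
Step 5: declare d=23 at depth 0
Visible at query point: d=23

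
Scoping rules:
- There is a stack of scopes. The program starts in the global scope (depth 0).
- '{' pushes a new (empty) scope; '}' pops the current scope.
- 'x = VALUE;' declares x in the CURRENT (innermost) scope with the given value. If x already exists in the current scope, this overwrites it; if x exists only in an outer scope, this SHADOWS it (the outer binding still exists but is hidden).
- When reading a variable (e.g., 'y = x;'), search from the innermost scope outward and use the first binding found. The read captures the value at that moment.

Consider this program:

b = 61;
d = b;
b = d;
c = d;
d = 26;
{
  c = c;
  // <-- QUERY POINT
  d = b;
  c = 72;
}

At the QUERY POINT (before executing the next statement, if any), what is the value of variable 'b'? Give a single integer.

Answer: 61

Derivation:
Step 1: declare b=61 at depth 0
Step 2: declare d=(read b)=61 at depth 0
Step 3: declare b=(read d)=61 at depth 0
Step 4: declare c=(read d)=61 at depth 0
Step 5: declare d=26 at depth 0
Step 6: enter scope (depth=1)
Step 7: declare c=(read c)=61 at depth 1
Visible at query point: b=61 c=61 d=26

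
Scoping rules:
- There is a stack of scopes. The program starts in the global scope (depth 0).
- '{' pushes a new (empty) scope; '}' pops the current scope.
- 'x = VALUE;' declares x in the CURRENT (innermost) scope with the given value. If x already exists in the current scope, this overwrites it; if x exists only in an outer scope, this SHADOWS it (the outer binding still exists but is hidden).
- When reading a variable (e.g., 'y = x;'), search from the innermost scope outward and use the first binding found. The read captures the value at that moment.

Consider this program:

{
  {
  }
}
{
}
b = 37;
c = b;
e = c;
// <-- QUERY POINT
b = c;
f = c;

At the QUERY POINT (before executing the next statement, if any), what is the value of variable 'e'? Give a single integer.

Answer: 37

Derivation:
Step 1: enter scope (depth=1)
Step 2: enter scope (depth=2)
Step 3: exit scope (depth=1)
Step 4: exit scope (depth=0)
Step 5: enter scope (depth=1)
Step 6: exit scope (depth=0)
Step 7: declare b=37 at depth 0
Step 8: declare c=(read b)=37 at depth 0
Step 9: declare e=(read c)=37 at depth 0
Visible at query point: b=37 c=37 e=37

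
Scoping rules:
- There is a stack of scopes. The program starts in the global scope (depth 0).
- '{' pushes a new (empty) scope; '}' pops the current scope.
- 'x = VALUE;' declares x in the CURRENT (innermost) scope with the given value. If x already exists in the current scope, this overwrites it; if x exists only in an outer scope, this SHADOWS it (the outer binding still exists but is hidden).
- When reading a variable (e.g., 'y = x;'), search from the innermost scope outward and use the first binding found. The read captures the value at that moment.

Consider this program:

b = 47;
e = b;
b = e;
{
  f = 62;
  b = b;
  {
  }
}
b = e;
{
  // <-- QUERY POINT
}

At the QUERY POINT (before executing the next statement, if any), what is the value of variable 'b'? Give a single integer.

Answer: 47

Derivation:
Step 1: declare b=47 at depth 0
Step 2: declare e=(read b)=47 at depth 0
Step 3: declare b=(read e)=47 at depth 0
Step 4: enter scope (depth=1)
Step 5: declare f=62 at depth 1
Step 6: declare b=(read b)=47 at depth 1
Step 7: enter scope (depth=2)
Step 8: exit scope (depth=1)
Step 9: exit scope (depth=0)
Step 10: declare b=(read e)=47 at depth 0
Step 11: enter scope (depth=1)
Visible at query point: b=47 e=47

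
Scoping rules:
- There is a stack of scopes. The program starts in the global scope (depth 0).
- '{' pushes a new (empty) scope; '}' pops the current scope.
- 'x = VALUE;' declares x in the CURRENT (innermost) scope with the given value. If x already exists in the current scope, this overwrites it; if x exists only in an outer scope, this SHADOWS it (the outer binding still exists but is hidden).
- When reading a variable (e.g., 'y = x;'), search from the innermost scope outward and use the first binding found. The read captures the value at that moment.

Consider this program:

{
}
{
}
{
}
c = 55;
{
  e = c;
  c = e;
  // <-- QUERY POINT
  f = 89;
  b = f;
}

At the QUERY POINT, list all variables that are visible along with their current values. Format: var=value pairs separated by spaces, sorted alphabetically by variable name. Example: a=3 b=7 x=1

Answer: c=55 e=55

Derivation:
Step 1: enter scope (depth=1)
Step 2: exit scope (depth=0)
Step 3: enter scope (depth=1)
Step 4: exit scope (depth=0)
Step 5: enter scope (depth=1)
Step 6: exit scope (depth=0)
Step 7: declare c=55 at depth 0
Step 8: enter scope (depth=1)
Step 9: declare e=(read c)=55 at depth 1
Step 10: declare c=(read e)=55 at depth 1
Visible at query point: c=55 e=55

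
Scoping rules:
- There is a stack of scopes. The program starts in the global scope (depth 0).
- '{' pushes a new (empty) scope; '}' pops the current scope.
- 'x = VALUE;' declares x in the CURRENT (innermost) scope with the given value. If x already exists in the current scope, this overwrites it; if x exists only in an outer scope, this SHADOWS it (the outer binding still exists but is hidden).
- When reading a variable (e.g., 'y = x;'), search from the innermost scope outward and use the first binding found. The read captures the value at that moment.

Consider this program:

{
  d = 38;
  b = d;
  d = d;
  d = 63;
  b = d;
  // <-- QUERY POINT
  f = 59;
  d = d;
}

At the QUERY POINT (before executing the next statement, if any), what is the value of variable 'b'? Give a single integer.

Answer: 63

Derivation:
Step 1: enter scope (depth=1)
Step 2: declare d=38 at depth 1
Step 3: declare b=(read d)=38 at depth 1
Step 4: declare d=(read d)=38 at depth 1
Step 5: declare d=63 at depth 1
Step 6: declare b=(read d)=63 at depth 1
Visible at query point: b=63 d=63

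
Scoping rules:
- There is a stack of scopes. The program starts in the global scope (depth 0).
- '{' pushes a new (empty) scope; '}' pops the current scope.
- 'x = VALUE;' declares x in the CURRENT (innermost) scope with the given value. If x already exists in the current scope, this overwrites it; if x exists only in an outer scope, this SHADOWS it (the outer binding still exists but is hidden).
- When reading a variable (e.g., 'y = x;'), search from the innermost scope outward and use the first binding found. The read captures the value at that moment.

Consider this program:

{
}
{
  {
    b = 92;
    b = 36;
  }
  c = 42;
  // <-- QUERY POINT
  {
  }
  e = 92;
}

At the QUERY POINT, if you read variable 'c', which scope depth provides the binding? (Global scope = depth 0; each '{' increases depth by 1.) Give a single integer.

Step 1: enter scope (depth=1)
Step 2: exit scope (depth=0)
Step 3: enter scope (depth=1)
Step 4: enter scope (depth=2)
Step 5: declare b=92 at depth 2
Step 6: declare b=36 at depth 2
Step 7: exit scope (depth=1)
Step 8: declare c=42 at depth 1
Visible at query point: c=42

Answer: 1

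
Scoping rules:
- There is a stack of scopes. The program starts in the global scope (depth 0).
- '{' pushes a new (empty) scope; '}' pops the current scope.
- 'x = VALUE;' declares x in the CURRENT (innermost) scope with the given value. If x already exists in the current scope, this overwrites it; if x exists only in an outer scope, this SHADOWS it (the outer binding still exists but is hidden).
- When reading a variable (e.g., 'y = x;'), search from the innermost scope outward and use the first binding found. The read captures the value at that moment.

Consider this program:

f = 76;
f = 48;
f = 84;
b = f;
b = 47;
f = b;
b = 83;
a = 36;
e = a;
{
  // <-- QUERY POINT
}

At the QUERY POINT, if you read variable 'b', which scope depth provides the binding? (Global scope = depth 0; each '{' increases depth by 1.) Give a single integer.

Step 1: declare f=76 at depth 0
Step 2: declare f=48 at depth 0
Step 3: declare f=84 at depth 0
Step 4: declare b=(read f)=84 at depth 0
Step 5: declare b=47 at depth 0
Step 6: declare f=(read b)=47 at depth 0
Step 7: declare b=83 at depth 0
Step 8: declare a=36 at depth 0
Step 9: declare e=(read a)=36 at depth 0
Step 10: enter scope (depth=1)
Visible at query point: a=36 b=83 e=36 f=47

Answer: 0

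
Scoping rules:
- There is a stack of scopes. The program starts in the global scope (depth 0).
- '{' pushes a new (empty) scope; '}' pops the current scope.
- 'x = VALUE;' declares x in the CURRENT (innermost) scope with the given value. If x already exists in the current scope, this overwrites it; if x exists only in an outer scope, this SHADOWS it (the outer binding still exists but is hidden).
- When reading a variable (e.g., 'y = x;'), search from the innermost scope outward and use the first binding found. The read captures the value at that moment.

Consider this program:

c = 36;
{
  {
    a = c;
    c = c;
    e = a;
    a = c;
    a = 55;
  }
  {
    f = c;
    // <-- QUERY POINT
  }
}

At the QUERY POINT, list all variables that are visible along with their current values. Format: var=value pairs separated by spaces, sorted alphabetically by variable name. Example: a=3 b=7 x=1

Answer: c=36 f=36

Derivation:
Step 1: declare c=36 at depth 0
Step 2: enter scope (depth=1)
Step 3: enter scope (depth=2)
Step 4: declare a=(read c)=36 at depth 2
Step 5: declare c=(read c)=36 at depth 2
Step 6: declare e=(read a)=36 at depth 2
Step 7: declare a=(read c)=36 at depth 2
Step 8: declare a=55 at depth 2
Step 9: exit scope (depth=1)
Step 10: enter scope (depth=2)
Step 11: declare f=(read c)=36 at depth 2
Visible at query point: c=36 f=36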